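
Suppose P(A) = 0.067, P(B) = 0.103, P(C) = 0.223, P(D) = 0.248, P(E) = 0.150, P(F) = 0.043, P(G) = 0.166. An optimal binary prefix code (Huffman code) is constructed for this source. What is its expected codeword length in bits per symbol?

2.639 bits/symbol

Repeatedly combine the two least-probable nodes; the expected code length is the sum of the merged weights.
merge 43/1000 + 67/1000 → 11/100
merge 103/1000 + 11/100 → 213/1000
merge 3/20 + 83/500 → 79/250
merge 213/1000 + 223/1000 → 109/250
merge 31/125 + 79/250 → 141/250
merge 109/250 + 141/250 → 1
L = 11/100 + 213/1000 + 79/250 + 109/250 + 141/250 + 1 = 2639/1000 = 2.639 bits/symbol.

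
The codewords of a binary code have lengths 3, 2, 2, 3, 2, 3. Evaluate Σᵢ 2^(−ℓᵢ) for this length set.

1.125

With common denominator 2^3 = 8: Σ 2^(−ℓᵢ) = 1/8 + 2/8 + 2/8 + 1/8 + 2/8 + 1/8 = 9/8 = 1.125.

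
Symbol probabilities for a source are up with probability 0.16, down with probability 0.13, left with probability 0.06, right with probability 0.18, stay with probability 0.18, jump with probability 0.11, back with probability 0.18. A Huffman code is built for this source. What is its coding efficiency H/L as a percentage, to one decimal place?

Entropy H = −Σ p log₂ p ≈ 2.7354 bits.
Huffman merges: 3/50+11/100→17/100; 13/100+4/25→29/100; 17/100+9/50→7/20; 9/50+9/50→9/25; 29/100+7/20→16/25; 9/25+16/25→1. L = 281/100 ≈ 2.8100.
Efficiency = H/L = 2.7354/2.8100 = 97.3%.

97.3%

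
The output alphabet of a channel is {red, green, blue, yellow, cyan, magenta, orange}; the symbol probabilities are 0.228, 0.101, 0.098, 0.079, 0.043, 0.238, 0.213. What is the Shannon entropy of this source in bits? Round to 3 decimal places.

H = −Σ pᵢ log₂ pᵢ.
−0.228·log₂(0.228) = 0.4863
−0.101·log₂(0.101) = 0.3341
−0.098·log₂(0.098) = 0.3284
−0.079·log₂(0.079) = 0.2893
−0.043·log₂(0.043) = 0.1952
−0.238·log₂(0.238) = 0.4929
−0.213·log₂(0.213) = 0.4752
Sum ≈ 2.6014 → 2.601 bits.

2.601 bits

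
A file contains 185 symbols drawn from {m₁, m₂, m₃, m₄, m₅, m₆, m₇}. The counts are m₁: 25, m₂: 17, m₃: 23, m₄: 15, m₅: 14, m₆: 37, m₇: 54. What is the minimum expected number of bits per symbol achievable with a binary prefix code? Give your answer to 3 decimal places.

2.665 bits/symbol

Probabilities are the counts divided by 185.
Repeatedly combine the two least-probable nodes; the expected code length is the sum of the merged weights.
merge 14/185 + 3/37 → 29/185
merge 17/185 + 23/185 → 8/37
merge 5/37 + 29/185 → 54/185
merge 1/5 + 8/37 → 77/185
merge 54/185 + 54/185 → 108/185
merge 77/185 + 108/185 → 1
L = 29/185 + 8/37 + 54/185 + 77/185 + 108/185 + 1 = 493/185 ≈ 2.665 bits/symbol.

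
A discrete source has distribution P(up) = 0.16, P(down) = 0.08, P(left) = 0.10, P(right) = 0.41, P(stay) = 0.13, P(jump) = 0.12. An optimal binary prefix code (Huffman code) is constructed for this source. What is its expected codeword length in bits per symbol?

Repeatedly combine the two least-probable nodes; the expected code length is the sum of the merged weights.
merge 2/25 + 1/10 → 9/50
merge 3/25 + 13/100 → 1/4
merge 4/25 + 9/50 → 17/50
merge 1/4 + 17/50 → 59/100
merge 41/100 + 59/100 → 1
L = 9/50 + 1/4 + 17/50 + 59/100 + 1 = 59/25 = 2.36 bits/symbol.

2.36 bits/symbol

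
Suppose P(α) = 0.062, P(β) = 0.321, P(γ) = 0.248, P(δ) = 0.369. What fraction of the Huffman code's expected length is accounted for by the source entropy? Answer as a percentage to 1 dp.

Entropy H = −Σ p log₂ p ≈ 1.8046 bits.
Huffman merges: 31/500+31/125→31/100; 31/100+321/1000→631/1000; 369/1000+631/1000→1. L = 1941/1000 ≈ 1.9410.
Efficiency = H/L = 1.8046/1.9410 = 93.0%.

93.0%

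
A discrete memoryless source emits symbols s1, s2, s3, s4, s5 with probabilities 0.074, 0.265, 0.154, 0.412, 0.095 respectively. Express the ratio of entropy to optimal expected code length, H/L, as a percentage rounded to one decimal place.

Entropy H = −Σ p log₂ p ≈ 2.0510 bits.
Huffman merges: 37/500+19/200→169/1000; 77/500+169/1000→323/1000; 53/200+323/1000→147/250; 103/250+147/250→1. L = 52/25 ≈ 2.0800.
Efficiency = H/L = 2.0510/2.0800 = 98.6%.

98.6%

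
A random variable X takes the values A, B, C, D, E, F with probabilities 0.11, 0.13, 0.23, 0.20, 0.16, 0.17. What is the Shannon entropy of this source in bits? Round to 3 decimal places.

H = −Σ pᵢ log₂ pᵢ.
−0.11·log₂(0.11) = 0.3503
−0.13·log₂(0.13) = 0.3826
−0.23·log₂(0.23) = 0.4877
−0.20·log₂(0.20) = 0.4644
−0.16·log₂(0.16) = 0.4230
−0.17·log₂(0.17) = 0.4346
Sum ≈ 2.5426 → 2.543 bits.

2.543 bits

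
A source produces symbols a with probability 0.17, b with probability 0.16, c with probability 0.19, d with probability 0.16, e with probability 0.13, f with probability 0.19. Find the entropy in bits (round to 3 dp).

H = −Σ pᵢ log₂ pᵢ.
−0.17·log₂(0.17) = 0.4346
−0.16·log₂(0.16) = 0.4230
−0.19·log₂(0.19) = 0.4552
−0.16·log₂(0.16) = 0.4230
−0.13·log₂(0.13) = 0.3826
−0.19·log₂(0.19) = 0.4552
Sum ≈ 2.5737 → 2.574 bits.

2.574 bits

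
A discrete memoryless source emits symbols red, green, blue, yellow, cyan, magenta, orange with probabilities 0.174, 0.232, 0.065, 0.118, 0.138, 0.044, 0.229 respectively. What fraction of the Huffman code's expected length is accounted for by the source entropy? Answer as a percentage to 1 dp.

99.2%

Entropy H = −Σ p log₂ p ≈ 2.6277 bits.
Huffman merges: 11/250+13/200→109/1000; 109/1000+59/500→227/1000; 69/500+87/500→39/125; 227/1000+229/1000→57/125; 29/125+39/125→68/125; 57/125+68/125→1. L = 331/125 ≈ 2.6480.
Efficiency = H/L = 2.6277/2.6480 = 99.2%.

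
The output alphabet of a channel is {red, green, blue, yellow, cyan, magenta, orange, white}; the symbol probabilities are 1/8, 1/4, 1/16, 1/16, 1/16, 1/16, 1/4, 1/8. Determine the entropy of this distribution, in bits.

Each probability is a power of 1/2, so log₂(1/p) is an integer.
H = Σ p·log₂(1/p) = 1/8·3 + 1/4·2 + 1/16·4 + 1/16·4 + 1/16·4 + 1/16·4 + 1/4·2 + 1/8·3 = 2.75 bits.

2.75 bits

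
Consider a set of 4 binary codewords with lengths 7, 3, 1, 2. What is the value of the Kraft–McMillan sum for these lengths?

With common denominator 2^7 = 128: Σ 2^(−ℓᵢ) = 1/128 + 16/128 + 64/128 + 32/128 = 113/128 = 0.8828125.

0.8828125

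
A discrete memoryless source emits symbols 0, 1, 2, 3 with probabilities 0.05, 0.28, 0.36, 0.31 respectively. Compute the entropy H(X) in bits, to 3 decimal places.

H = −Σ pᵢ log₂ pᵢ.
−0.05·log₂(0.05) = 0.2161
−0.28·log₂(0.28) = 0.5142
−0.36·log₂(0.36) = 0.5306
−0.31·log₂(0.31) = 0.5238
Sum ≈ 1.7847 → 1.785 bits.

1.785 bits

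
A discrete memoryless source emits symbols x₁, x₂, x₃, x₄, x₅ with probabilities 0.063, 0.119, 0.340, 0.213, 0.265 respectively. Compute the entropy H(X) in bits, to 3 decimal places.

H = −Σ pᵢ log₂ pᵢ.
−0.063·log₂(0.063) = 0.2513
−0.119·log₂(0.119) = 0.3654
−0.340·log₂(0.340) = 0.5292
−0.213·log₂(0.213) = 0.4752
−0.265·log₂(0.265) = 0.5077
Sum ≈ 2.1288 → 2.129 bits.

2.129 bits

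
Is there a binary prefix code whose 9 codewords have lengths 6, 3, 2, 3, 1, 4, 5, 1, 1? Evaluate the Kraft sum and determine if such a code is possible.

With common denominator 2^6 = 64: Σ 2^(−ℓᵢ) = 1/64 + 8/64 + 16/64 + 8/64 + 32/64 + 4/64 + 2/64 + 32/64 + 32/64 = 135/64 = 2.109375.
Kraft's inequality requires Σ ≤ 1; here Σ = 2.109375 > 1, so no such prefix code exists.

2.109375; no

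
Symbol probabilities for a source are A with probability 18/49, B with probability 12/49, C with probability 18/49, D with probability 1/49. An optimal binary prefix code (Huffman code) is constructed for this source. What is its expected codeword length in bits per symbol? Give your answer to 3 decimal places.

Repeatedly combine the two least-probable nodes; the expected code length is the sum of the merged weights.
merge 1/49 + 12/49 → 13/49
merge 13/49 + 18/49 → 31/49
merge 18/49 + 31/49 → 1
L = 13/49 + 31/49 + 1 = 93/49 ≈ 1.898 bits/symbol.

1.898 bits/symbol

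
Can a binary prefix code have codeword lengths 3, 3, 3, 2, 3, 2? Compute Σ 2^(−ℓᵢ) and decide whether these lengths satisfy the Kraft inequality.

1; yes

With common denominator 2^3 = 8: Σ 2^(−ℓᵢ) = 1/8 + 1/8 + 1/8 + 2/8 + 1/8 + 2/8 = 8/8 = 1.
Kraft's inequality requires Σ ≤ 1; here Σ = 1 ≤ 1, so such a prefix code exists.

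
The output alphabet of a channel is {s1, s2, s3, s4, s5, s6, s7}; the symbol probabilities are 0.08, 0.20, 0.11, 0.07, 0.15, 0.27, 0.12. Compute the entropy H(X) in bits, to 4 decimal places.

2.6624 bits

H = −Σ pᵢ log₂ pᵢ.
−0.08·log₂(0.08) = 0.2915
−0.20·log₂(0.20) = 0.4644
−0.11·log₂(0.11) = 0.3503
−0.07·log₂(0.07) = 0.2686
−0.15·log₂(0.15) = 0.4105
−0.27·log₂(0.27) = 0.5100
−0.12·log₂(0.12) = 0.3671
Sum ≈ 2.6624 → 2.6624 bits.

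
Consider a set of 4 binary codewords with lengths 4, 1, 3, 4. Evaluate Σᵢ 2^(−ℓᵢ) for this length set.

0.75

With common denominator 2^4 = 16: Σ 2^(−ℓᵢ) = 1/16 + 8/16 + 2/16 + 1/16 = 12/16 = 0.75.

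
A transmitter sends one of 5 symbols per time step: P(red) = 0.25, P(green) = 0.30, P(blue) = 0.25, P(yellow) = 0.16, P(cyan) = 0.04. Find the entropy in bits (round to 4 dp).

2.1299 bits

H = −Σ pᵢ log₂ pᵢ.
−0.25·log₂(0.25) = 0.5000
−0.30·log₂(0.30) = 0.5211
−0.25·log₂(0.25) = 0.5000
−0.16·log₂(0.16) = 0.4230
−0.04·log₂(0.04) = 0.1858
Sum ≈ 2.1299 → 2.1299 bits.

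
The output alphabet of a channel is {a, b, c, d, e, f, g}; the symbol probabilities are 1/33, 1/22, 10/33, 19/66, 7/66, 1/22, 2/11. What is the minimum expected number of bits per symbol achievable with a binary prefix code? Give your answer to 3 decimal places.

Repeatedly combine the two least-probable nodes; the expected code length is the sum of the merged weights.
merge 1/33 + 1/22 → 5/66
merge 1/22 + 5/66 → 4/33
merge 7/66 + 4/33 → 5/22
merge 2/11 + 5/22 → 9/22
merge 19/66 + 10/33 → 13/22
merge 9/22 + 13/22 → 1
L = 5/66 + 4/33 + 5/22 + 9/22 + 13/22 + 1 = 80/33 ≈ 2.424 bits/symbol.

2.424 bits/symbol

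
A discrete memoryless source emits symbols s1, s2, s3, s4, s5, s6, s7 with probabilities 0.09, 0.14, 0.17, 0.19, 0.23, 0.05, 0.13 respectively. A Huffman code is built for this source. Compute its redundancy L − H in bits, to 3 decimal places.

Entropy H = −Σ p log₂ p ≈ 2.6860 bits.
Huffman merges: 1/20+9/100→7/50; 13/100+7/50→27/100; 7/50+17/100→31/100; 19/100+23/100→21/50; 27/100+31/100→29/50; 21/50+29/50→1. L = 68/25 ≈ 2.7200.
L − H = 2.7200 − 2.6860 = 0.034 bits.

0.034 bits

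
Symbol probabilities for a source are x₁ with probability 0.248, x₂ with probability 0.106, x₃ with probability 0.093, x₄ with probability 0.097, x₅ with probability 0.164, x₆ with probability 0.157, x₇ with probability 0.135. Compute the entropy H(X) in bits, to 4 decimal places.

H = −Σ pᵢ log₂ pᵢ.
−0.248·log₂(0.248) = 0.4989
−0.106·log₂(0.106) = 0.3432
−0.093·log₂(0.093) = 0.3187
−0.097·log₂(0.097) = 0.3265
−0.164·log₂(0.164) = 0.4278
−0.157·log₂(0.157) = 0.4194
−0.135·log₂(0.135) = 0.3900
Sum ≈ 2.7244 → 2.7244 bits.

2.7244 bits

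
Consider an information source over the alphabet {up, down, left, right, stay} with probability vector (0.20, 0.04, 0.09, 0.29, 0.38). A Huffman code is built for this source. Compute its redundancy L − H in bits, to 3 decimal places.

Entropy H = −Σ p log₂ p ≈ 2.0112 bits.
Huffman merges: 1/25+9/100→13/100; 13/100+1/5→33/100; 29/100+33/100→31/50; 19/50+31/50→1. L = 52/25 ≈ 2.0800.
L − H = 2.0800 − 2.0112 = 0.069 bits.

0.069 bits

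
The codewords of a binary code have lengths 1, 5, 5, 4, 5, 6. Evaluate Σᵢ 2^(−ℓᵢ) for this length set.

0.671875

With common denominator 2^6 = 64: Σ 2^(−ℓᵢ) = 32/64 + 2/64 + 2/64 + 4/64 + 2/64 + 1/64 = 43/64 = 0.671875.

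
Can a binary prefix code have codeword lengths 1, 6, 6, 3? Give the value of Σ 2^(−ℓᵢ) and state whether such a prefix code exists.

0.65625; yes

With common denominator 2^6 = 64: Σ 2^(−ℓᵢ) = 32/64 + 1/64 + 1/64 + 8/64 = 42/64 = 0.65625.
Kraft's inequality requires Σ ≤ 1; here Σ = 0.65625 ≤ 1, so such a prefix code exists.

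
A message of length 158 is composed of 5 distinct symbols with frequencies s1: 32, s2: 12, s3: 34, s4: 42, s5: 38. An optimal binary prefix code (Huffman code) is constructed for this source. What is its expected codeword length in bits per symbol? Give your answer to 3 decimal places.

Probabilities are the counts divided by 158.
Repeatedly combine the two least-probable nodes; the expected code length is the sum of the merged weights.
merge 6/79 + 16/79 → 22/79
merge 17/79 + 19/79 → 36/79
merge 21/79 + 22/79 → 43/79
merge 36/79 + 43/79 → 1
L = 22/79 + 36/79 + 43/79 + 1 = 180/79 ≈ 2.278 bits/symbol.

2.278 bits/symbol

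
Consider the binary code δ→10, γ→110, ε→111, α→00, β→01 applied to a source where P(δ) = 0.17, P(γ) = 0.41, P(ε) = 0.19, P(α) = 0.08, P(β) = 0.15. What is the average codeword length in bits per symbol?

2.6 bits/symbol

L̄ = Σ pᵢ·ℓᵢ = 0.17·2 + 0.41·3 + 0.19·3 + 0.08·2 + 0.15·2 = 2.6 bits/symbol.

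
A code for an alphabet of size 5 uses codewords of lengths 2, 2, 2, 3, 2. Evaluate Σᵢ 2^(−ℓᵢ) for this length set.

With common denominator 2^3 = 8: Σ 2^(−ℓᵢ) = 2/8 + 2/8 + 2/8 + 1/8 + 2/8 = 9/8 = 1.125.

1.125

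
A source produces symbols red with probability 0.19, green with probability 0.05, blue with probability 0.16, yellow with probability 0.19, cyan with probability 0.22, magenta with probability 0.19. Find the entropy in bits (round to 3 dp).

H = −Σ pᵢ log₂ pᵢ.
−0.19·log₂(0.19) = 0.4552
−0.05·log₂(0.05) = 0.2161
−0.16·log₂(0.16) = 0.4230
−0.19·log₂(0.19) = 0.4552
−0.22·log₂(0.22) = 0.4806
−0.19·log₂(0.19) = 0.4552
Sum ≈ 2.4854 → 2.485 bits.

2.485 bits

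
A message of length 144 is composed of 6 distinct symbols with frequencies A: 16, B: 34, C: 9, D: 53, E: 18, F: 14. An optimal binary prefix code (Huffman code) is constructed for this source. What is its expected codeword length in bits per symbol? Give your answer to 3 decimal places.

2.396 bits/symbol

Probabilities are the counts divided by 144.
Repeatedly combine the two least-probable nodes; the expected code length is the sum of the merged weights.
merge 1/16 + 7/72 → 23/144
merge 1/9 + 1/8 → 17/72
merge 23/144 + 17/72 → 19/48
merge 17/72 + 53/144 → 29/48
merge 19/48 + 29/48 → 1
L = 23/144 + 17/72 + 19/48 + 29/48 + 1 = 115/48 ≈ 2.396 bits/symbol.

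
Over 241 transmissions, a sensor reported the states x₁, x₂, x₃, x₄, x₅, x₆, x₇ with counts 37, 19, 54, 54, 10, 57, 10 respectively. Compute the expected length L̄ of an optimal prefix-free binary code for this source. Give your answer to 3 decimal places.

Probabilities are the counts divided by 241.
Repeatedly combine the two least-probable nodes; the expected code length is the sum of the merged weights.
merge 10/241 + 10/241 → 20/241
merge 19/241 + 20/241 → 39/241
merge 37/241 + 39/241 → 76/241
merge 54/241 + 54/241 → 108/241
merge 57/241 + 76/241 → 133/241
merge 108/241 + 133/241 → 1
L = 20/241 + 39/241 + 76/241 + 108/241 + 133/241 + 1 = 617/241 ≈ 2.560 bits/symbol.

2.560 bits/symbol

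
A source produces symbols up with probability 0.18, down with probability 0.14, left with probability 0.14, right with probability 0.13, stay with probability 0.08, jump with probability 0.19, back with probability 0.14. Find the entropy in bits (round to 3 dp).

2.766 bits

H = −Σ pᵢ log₂ pᵢ.
−0.18·log₂(0.18) = 0.4453
−0.14·log₂(0.14) = 0.3971
−0.14·log₂(0.14) = 0.3971
−0.13·log₂(0.13) = 0.3826
−0.08·log₂(0.08) = 0.2915
−0.19·log₂(0.19) = 0.4552
−0.14·log₂(0.14) = 0.3971
Sum ≈ 2.7660 → 2.766 bits.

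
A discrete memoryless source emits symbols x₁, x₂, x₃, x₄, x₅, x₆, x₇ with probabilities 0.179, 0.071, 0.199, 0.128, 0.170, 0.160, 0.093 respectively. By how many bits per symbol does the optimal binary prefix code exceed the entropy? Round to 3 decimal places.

Entropy H = −Σ p log₂ p ≈ 2.7346 bits.
Huffman merges: 71/1000+93/1000→41/250; 16/125+4/25→36/125; 41/250+17/100→167/500; 179/1000+199/1000→189/500; 36/125+167/500→311/500; 189/500+311/500→1. L = 1393/500 ≈ 2.7860.
L − H = 2.7860 − 2.7346 = 0.051 bits.

0.051 bits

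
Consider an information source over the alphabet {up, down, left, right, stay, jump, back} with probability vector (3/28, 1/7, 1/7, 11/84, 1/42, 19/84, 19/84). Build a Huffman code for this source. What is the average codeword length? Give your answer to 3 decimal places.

Repeatedly combine the two least-probable nodes; the expected code length is the sum of the merged weights.
merge 1/42 + 3/28 → 11/84
merge 11/84 + 11/84 → 11/42
merge 1/7 + 1/7 → 2/7
merge 19/84 + 19/84 → 19/42
merge 11/42 + 2/7 → 23/42
merge 19/42 + 23/42 → 1
L = 11/84 + 11/42 + 2/7 + 19/42 + 23/42 + 1 = 75/28 ≈ 2.679 bits/symbol.

2.679 bits/symbol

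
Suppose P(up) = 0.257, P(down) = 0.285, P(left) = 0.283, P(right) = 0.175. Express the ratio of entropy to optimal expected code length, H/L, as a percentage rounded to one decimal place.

98.8%

Entropy H = −Σ p log₂ p ≈ 1.9753 bits.
Huffman merges: 7/40+257/1000→54/125; 283/1000+57/200→71/125; 54/125+71/125→1. L = 2 ≈ 2.0000.
Efficiency = H/L = 1.9753/2.0000 = 98.8%.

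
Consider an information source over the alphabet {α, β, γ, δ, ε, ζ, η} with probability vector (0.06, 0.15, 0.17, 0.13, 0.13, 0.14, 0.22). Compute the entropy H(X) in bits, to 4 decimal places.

H = −Σ pᵢ log₂ pᵢ.
−0.06·log₂(0.06) = 0.2435
−0.15·log₂(0.15) = 0.4105
−0.17·log₂(0.17) = 0.4346
−0.13·log₂(0.13) = 0.3826
−0.13·log₂(0.13) = 0.3826
−0.14·log₂(0.14) = 0.3971
−0.22·log₂(0.22) = 0.4806
Sum ≈ 2.7316 → 2.7316 bits.

2.7316 bits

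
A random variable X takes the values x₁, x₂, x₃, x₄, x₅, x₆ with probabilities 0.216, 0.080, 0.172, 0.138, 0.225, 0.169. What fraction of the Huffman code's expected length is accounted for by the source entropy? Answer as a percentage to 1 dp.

98.4%

Entropy H = −Σ p log₂ p ≈ 2.5178 bits.
Huffman merges: 2/25+69/500→109/500; 169/1000+43/250→341/1000; 27/125+109/500→217/500; 9/40+341/1000→283/500; 217/500+283/500→1. L = 2559/1000 ≈ 2.5590.
Efficiency = H/L = 2.5178/2.5590 = 98.4%.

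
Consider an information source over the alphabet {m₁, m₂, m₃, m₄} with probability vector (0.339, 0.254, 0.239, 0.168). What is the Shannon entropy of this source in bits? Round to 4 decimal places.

H = −Σ pᵢ log₂ pᵢ.
−0.339·log₂(0.339) = 0.5291
−0.254·log₂(0.254) = 0.5022
−0.239·log₂(0.239) = 0.4935
−0.168·log₂(0.168) = 0.4323
Sum ≈ 1.9571 → 1.9571 bits.

1.9571 bits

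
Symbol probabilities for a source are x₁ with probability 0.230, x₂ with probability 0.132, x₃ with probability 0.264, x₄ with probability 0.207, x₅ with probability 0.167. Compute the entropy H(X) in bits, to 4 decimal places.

H = −Σ pᵢ log₂ pᵢ.
−0.230·log₂(0.230) = 0.4877
−0.132·log₂(0.132) = 0.3856
−0.264·log₂(0.264) = 0.5072
−0.207·log₂(0.207) = 0.4704
−0.167·log₂(0.167) = 0.4312
Sum ≈ 2.2821 → 2.2821 bits.

2.2821 bits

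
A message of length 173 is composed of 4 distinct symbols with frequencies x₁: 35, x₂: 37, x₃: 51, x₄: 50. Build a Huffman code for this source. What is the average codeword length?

2 bits/symbol

Probabilities are the counts divided by 173.
Repeatedly combine the two least-probable nodes; the expected code length is the sum of the merged weights.
merge 35/173 + 37/173 → 72/173
merge 50/173 + 51/173 → 101/173
merge 72/173 + 101/173 → 1
L = 72/173 + 101/173 + 1 = 2 bits/symbol.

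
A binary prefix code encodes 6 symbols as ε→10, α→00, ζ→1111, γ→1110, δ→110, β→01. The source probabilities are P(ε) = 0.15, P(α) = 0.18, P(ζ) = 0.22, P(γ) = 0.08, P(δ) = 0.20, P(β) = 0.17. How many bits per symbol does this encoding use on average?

2.8 bits/symbol

L̄ = Σ pᵢ·ℓᵢ = 0.15·2 + 0.18·2 + 0.22·4 + 0.08·4 + 0.20·3 + 0.17·2 = 2.8 bits/symbol.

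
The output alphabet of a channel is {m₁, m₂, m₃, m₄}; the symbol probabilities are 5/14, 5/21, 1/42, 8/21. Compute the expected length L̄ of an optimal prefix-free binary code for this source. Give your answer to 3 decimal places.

Repeatedly combine the two least-probable nodes; the expected code length is the sum of the merged weights.
merge 1/42 + 5/21 → 11/42
merge 11/42 + 5/14 → 13/21
merge 8/21 + 13/21 → 1
L = 11/42 + 13/21 + 1 = 79/42 ≈ 1.881 bits/symbol.

1.881 bits/symbol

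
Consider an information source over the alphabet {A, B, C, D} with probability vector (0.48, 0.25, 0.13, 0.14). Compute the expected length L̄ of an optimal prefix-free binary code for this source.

Repeatedly combine the two least-probable nodes; the expected code length is the sum of the merged weights.
merge 13/100 + 7/50 → 27/100
merge 1/4 + 27/100 → 13/25
merge 12/25 + 13/25 → 1
L = 27/100 + 13/25 + 1 = 179/100 = 1.79 bits/symbol.

1.79 bits/symbol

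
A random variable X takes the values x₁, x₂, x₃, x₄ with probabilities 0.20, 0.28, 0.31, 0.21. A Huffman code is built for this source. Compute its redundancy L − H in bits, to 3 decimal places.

0.025 bits

Entropy H = −Σ p log₂ p ≈ 1.9752 bits.
Huffman merges: 1/5+21/100→41/100; 7/25+31/100→59/100; 41/100+59/100→1. L = 2 ≈ 2.0000.
L − H = 2.0000 − 1.9752 = 0.025 bits.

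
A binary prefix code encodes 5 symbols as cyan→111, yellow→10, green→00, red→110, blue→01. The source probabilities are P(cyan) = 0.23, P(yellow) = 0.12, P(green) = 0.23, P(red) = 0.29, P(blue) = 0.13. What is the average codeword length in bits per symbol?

L̄ = Σ pᵢ·ℓᵢ = 0.23·3 + 0.12·2 + 0.23·2 + 0.29·3 + 0.13·2 = 2.52 bits/symbol.

2.52 bits/symbol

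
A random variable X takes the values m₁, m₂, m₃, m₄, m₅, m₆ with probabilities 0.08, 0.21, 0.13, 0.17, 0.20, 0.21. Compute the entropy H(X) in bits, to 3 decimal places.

2.519 bits

H = −Σ pᵢ log₂ pᵢ.
−0.08·log₂(0.08) = 0.2915
−0.21·log₂(0.21) = 0.4728
−0.13·log₂(0.13) = 0.3826
−0.17·log₂(0.17) = 0.4346
−0.20·log₂(0.20) = 0.4644
−0.21·log₂(0.21) = 0.4728
Sum ≈ 2.5188 → 2.519 bits.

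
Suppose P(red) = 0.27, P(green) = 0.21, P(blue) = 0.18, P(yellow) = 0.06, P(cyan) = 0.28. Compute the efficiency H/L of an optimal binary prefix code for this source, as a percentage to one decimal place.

Entropy H = −Σ p log₂ p ≈ 2.1859 bits.
Huffman merges: 3/50+9/50→6/25; 21/100+6/25→9/20; 27/100+7/25→11/20; 9/20+11/20→1. L = 56/25 ≈ 2.2400.
Efficiency = H/L = 2.1859/2.2400 = 97.6%.

97.6%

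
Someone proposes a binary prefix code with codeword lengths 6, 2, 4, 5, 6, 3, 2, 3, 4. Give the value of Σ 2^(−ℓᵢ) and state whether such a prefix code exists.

With common denominator 2^6 = 64: Σ 2^(−ℓᵢ) = 1/64 + 16/64 + 4/64 + 2/64 + 1/64 + 8/64 + 16/64 + 8/64 + 4/64 = 60/64 = 0.9375.
Kraft's inequality requires Σ ≤ 1; here Σ = 0.9375 ≤ 1, so such a prefix code exists.

0.9375; yes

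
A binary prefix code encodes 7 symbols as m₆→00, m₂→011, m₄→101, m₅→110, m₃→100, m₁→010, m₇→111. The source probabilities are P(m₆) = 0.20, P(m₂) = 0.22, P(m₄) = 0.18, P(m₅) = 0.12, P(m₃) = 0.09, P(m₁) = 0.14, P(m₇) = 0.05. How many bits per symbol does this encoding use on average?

2.8 bits/symbol

L̄ = Σ pᵢ·ℓᵢ = 0.20·2 + 0.22·3 + 0.18·3 + 0.12·3 + 0.09·3 + 0.14·3 + 0.05·3 = 2.8 bits/symbol.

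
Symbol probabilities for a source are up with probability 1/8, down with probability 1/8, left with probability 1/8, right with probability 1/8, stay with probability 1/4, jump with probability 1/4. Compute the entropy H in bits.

Each probability is a power of 1/2, so log₂(1/p) is an integer.
H = Σ p·log₂(1/p) = 1/8·3 + 1/8·3 + 1/8·3 + 1/8·3 + 1/4·2 + 1/4·2 = 2.5 bits.

2.5 bits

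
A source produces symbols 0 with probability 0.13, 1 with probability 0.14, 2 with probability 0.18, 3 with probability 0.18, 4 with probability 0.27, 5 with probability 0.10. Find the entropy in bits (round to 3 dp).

2.513 bits

H = −Σ pᵢ log₂ pᵢ.
−0.13·log₂(0.13) = 0.3826
−0.14·log₂(0.14) = 0.3971
−0.18·log₂(0.18) = 0.4453
−0.18·log₂(0.18) = 0.4453
−0.27·log₂(0.27) = 0.5100
−0.10·log₂(0.10) = 0.3322
Sum ≈ 2.5126 → 2.513 bits.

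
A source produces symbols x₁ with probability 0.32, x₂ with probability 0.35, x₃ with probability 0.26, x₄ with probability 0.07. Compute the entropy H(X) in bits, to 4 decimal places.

H = −Σ pᵢ log₂ pᵢ.
−0.32·log₂(0.32) = 0.5260
−0.35·log₂(0.35) = 0.5301
−0.26·log₂(0.26) = 0.5053
−0.07·log₂(0.07) = 0.2686
Sum ≈ 1.8300 → 1.8300 bits.

1.8300 bits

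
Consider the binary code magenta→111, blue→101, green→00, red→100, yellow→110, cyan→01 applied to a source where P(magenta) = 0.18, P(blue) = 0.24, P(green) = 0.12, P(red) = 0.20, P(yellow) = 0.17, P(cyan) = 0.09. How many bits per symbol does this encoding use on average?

L̄ = Σ pᵢ·ℓᵢ = 0.18·3 + 0.24·3 + 0.12·2 + 0.20·3 + 0.17·3 + 0.09·2 = 2.79 bits/symbol.

2.79 bits/symbol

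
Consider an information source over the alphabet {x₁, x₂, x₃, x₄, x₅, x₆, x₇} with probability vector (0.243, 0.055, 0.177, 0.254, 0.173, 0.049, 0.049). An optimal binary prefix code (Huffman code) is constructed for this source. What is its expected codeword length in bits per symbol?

Repeatedly combine the two least-probable nodes; the expected code length is the sum of the merged weights.
merge 49/1000 + 49/1000 → 49/500
merge 11/200 + 49/500 → 153/1000
merge 153/1000 + 173/1000 → 163/500
merge 177/1000 + 243/1000 → 21/50
merge 127/500 + 163/500 → 29/50
merge 21/50 + 29/50 → 1
L = 49/500 + 153/1000 + 163/500 + 21/50 + 29/50 + 1 = 2577/1000 = 2.577 bits/symbol.

2.577 bits/symbol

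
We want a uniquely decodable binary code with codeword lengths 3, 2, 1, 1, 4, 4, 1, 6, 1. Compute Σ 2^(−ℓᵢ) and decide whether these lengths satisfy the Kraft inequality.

With common denominator 2^6 = 64: Σ 2^(−ℓᵢ) = 8/64 + 16/64 + 32/64 + 32/64 + 4/64 + 4/64 + 32/64 + 1/64 + 32/64 = 161/64 = 2.515625.
Kraft's inequality requires Σ ≤ 1; here Σ = 2.515625 > 1, so no such prefix code exists.

2.515625; no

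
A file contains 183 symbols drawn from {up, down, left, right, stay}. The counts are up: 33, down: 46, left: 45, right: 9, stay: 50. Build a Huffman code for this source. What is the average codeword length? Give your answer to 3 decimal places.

Probabilities are the counts divided by 183.
Repeatedly combine the two least-probable nodes; the expected code length is the sum of the merged weights.
merge 3/61 + 11/61 → 14/61
merge 14/61 + 15/61 → 29/61
merge 46/183 + 50/183 → 32/61
merge 29/61 + 32/61 → 1
L = 14/61 + 29/61 + 32/61 + 1 = 136/61 ≈ 2.230 bits/symbol.

2.230 bits/symbol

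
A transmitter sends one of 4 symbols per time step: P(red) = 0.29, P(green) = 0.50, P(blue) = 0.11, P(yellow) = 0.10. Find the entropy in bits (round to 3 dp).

1.700 bits

H = −Σ pᵢ log₂ pᵢ.
−0.29·log₂(0.29) = 0.5179
−0.50·log₂(0.50) = 0.5000
−0.11·log₂(0.11) = 0.3503
−0.10·log₂(0.10) = 0.3322
Sum ≈ 1.7004 → 1.700 bits.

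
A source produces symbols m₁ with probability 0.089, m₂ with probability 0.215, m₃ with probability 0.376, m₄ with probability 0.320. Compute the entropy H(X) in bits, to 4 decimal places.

H = −Σ pᵢ log₂ pᵢ.
−0.089·log₂(0.089) = 0.3106
−0.215·log₂(0.215) = 0.4768
−0.376·log₂(0.376) = 0.5306
−0.320·log₂(0.320) = 0.5260
Sum ≈ 1.8440 → 1.8440 bits.

1.8440 bits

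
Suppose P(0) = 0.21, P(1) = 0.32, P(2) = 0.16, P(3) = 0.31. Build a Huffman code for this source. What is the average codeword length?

Repeatedly combine the two least-probable nodes; the expected code length is the sum of the merged weights.
merge 4/25 + 21/100 → 37/100
merge 31/100 + 8/25 → 63/100
merge 37/100 + 63/100 → 1
L = 37/100 + 63/100 + 1 = 2 bits/symbol.

2 bits/symbol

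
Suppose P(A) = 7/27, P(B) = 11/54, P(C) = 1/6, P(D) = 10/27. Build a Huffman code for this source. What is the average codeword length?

2 bits/symbol

Repeatedly combine the two least-probable nodes; the expected code length is the sum of the merged weights.
merge 1/6 + 11/54 → 10/27
merge 7/27 + 10/27 → 17/27
merge 10/27 + 17/27 → 1
L = 10/27 + 17/27 + 1 = 2 bits/symbol.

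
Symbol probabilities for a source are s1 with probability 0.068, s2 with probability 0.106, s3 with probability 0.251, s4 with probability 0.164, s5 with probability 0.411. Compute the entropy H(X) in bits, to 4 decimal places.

2.0625 bits

H = −Σ pᵢ log₂ pᵢ.
−0.068·log₂(0.068) = 0.2637
−0.106·log₂(0.106) = 0.3432
−0.251·log₂(0.251) = 0.5006
−0.164·log₂(0.164) = 0.4278
−0.411·log₂(0.411) = 0.5272
Sum ≈ 2.0625 → 2.0625 bits.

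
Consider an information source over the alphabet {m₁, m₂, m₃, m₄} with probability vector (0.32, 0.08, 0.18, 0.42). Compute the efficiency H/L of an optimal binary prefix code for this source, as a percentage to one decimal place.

Entropy H = −Σ p log₂ p ≈ 1.7885 bits.
Huffman merges: 2/25+9/50→13/50; 13/50+8/25→29/50; 21/50+29/50→1. L = 46/25 ≈ 1.8400.
Efficiency = H/L = 1.7885/1.8400 = 97.2%.

97.2%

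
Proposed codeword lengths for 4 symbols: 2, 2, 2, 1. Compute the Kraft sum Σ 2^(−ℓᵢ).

1.25

With common denominator 2^2 = 4: Σ 2^(−ℓᵢ) = 1/4 + 1/4 + 1/4 + 2/4 = 5/4 = 1.25.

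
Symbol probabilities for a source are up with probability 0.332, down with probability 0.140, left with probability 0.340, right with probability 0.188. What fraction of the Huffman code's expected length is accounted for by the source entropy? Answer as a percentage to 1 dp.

Entropy H = −Σ p log₂ p ≈ 1.9077 bits.
Huffman merges: 7/50+47/250→41/125; 41/125+83/250→33/50; 17/50+33/50→1. L = 497/250 ≈ 1.9880.
Efficiency = H/L = 1.9077/1.9880 = 96.0%.

96.0%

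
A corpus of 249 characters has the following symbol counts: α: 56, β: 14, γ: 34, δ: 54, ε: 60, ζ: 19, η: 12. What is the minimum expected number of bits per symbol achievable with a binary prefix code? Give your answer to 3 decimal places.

Probabilities are the counts divided by 249.
Repeatedly combine the two least-probable nodes; the expected code length is the sum of the merged weights.
merge 4/83 + 14/249 → 26/249
merge 19/249 + 26/249 → 15/83
merge 34/249 + 15/83 → 79/249
merge 18/83 + 56/249 → 110/249
merge 20/83 + 79/249 → 139/249
merge 110/249 + 139/249 → 1
L = 26/249 + 15/83 + 79/249 + 110/249 + 139/249 + 1 = 216/83 ≈ 2.602 bits/symbol.

2.602 bits/symbol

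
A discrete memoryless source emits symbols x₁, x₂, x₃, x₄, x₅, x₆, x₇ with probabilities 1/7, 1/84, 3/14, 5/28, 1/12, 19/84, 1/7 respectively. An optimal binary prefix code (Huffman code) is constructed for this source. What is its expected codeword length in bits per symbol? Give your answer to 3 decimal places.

Repeatedly combine the two least-probable nodes; the expected code length is the sum of the merged weights.
merge 1/84 + 1/12 → 2/21
merge 2/21 + 1/7 → 5/21
merge 1/7 + 5/28 → 9/28
merge 3/14 + 19/84 → 37/84
merge 5/21 + 9/28 → 47/84
merge 37/84 + 47/84 → 1
L = 2/21 + 5/21 + 9/28 + 37/84 + 47/84 + 1 = 223/84 ≈ 2.655 bits/symbol.

2.655 bits/symbol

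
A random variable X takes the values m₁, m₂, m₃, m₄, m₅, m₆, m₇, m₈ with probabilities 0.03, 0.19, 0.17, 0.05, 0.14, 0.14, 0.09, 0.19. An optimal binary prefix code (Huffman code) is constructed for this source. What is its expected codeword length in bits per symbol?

2.87 bits/symbol

Repeatedly combine the two least-probable nodes; the expected code length is the sum of the merged weights.
merge 3/100 + 1/20 → 2/25
merge 2/25 + 9/100 → 17/100
merge 7/50 + 7/50 → 7/25
merge 17/100 + 17/100 → 17/50
merge 19/100 + 19/100 → 19/50
merge 7/25 + 17/50 → 31/50
merge 19/50 + 31/50 → 1
L = 2/25 + 17/100 + 7/25 + 17/50 + 19/50 + 31/50 + 1 = 287/100 = 2.87 bits/symbol.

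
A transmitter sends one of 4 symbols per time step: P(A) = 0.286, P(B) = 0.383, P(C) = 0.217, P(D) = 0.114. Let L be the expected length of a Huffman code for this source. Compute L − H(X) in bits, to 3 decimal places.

0.066 bits

Entropy H = −Σ p log₂ p ≈ 1.8823 bits.
Huffman merges: 57/500+217/1000→331/1000; 143/500+331/1000→617/1000; 383/1000+617/1000→1. L = 487/250 ≈ 1.9480.
L − H = 1.9480 − 1.8823 = 0.066 bits.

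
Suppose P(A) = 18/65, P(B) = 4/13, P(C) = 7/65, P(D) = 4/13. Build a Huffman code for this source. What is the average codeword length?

Repeatedly combine the two least-probable nodes; the expected code length is the sum of the merged weights.
merge 7/65 + 18/65 → 5/13
merge 4/13 + 4/13 → 8/13
merge 5/13 + 8/13 → 1
L = 5/13 + 8/13 + 1 = 2 bits/symbol.

2 bits/symbol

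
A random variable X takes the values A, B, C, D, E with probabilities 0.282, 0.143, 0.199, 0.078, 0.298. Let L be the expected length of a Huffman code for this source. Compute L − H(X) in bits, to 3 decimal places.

Entropy H = −Σ p log₂ p ≈ 2.1873 bits.
Huffman merges: 39/500+143/1000→221/1000; 199/1000+221/1000→21/50; 141/500+149/500→29/50; 21/50+29/50→1. L = 2221/1000 ≈ 2.2210.
L − H = 2.2210 − 2.1873 = 0.034 bits.

0.034 bits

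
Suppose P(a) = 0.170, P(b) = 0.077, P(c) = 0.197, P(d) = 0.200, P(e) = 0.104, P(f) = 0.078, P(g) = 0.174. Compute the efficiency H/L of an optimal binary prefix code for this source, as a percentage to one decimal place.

Entropy H = −Σ p log₂ p ≈ 2.7112 bits.
Huffman merges: 77/1000+39/500→31/200; 13/125+31/200→259/1000; 17/100+87/500→43/125; 197/1000+1/5→397/1000; 259/1000+43/125→603/1000; 397/1000+603/1000→1. L = 1379/500 ≈ 2.7580.
Efficiency = H/L = 2.7112/2.7580 = 98.3%.

98.3%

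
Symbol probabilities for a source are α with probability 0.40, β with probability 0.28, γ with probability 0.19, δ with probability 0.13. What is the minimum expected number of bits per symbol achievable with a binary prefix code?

Repeatedly combine the two least-probable nodes; the expected code length is the sum of the merged weights.
merge 13/100 + 19/100 → 8/25
merge 7/25 + 8/25 → 3/5
merge 2/5 + 3/5 → 1
L = 8/25 + 3/5 + 1 = 48/25 = 1.92 bits/symbol.

1.92 bits/symbol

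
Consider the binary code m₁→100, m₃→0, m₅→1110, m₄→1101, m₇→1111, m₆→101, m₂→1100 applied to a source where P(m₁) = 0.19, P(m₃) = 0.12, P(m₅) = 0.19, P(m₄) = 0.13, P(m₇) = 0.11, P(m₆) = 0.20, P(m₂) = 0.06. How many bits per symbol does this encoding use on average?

L̄ = Σ pᵢ·ℓᵢ = 0.19·3 + 0.12·1 + 0.19·4 + 0.13·4 + 0.11·4 + 0.20·3 + 0.06·4 = 3.25 bits/symbol.

3.25 bits/symbol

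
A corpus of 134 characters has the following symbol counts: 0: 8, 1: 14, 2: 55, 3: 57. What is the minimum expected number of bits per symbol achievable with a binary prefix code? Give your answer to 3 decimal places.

1.739 bits/symbol

Probabilities are the counts divided by 134.
Repeatedly combine the two least-probable nodes; the expected code length is the sum of the merged weights.
merge 4/67 + 7/67 → 11/67
merge 11/67 + 55/134 → 77/134
merge 57/134 + 77/134 → 1
L = 11/67 + 77/134 + 1 = 233/134 ≈ 1.739 bits/symbol.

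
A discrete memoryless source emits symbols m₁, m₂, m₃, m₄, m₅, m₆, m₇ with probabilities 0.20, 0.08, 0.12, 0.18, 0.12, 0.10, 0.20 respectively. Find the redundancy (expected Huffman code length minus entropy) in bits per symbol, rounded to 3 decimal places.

0.048 bits

Entropy H = −Σ p log₂ p ≈ 2.7319 bits.
Huffman merges: 2/25+1/10→9/50; 3/25+3/25→6/25; 9/50+9/50→9/25; 1/5+1/5→2/5; 6/25+9/25→3/5; 2/5+3/5→1. L = 139/50 ≈ 2.7800.
L − H = 2.7800 − 2.7319 = 0.048 bits.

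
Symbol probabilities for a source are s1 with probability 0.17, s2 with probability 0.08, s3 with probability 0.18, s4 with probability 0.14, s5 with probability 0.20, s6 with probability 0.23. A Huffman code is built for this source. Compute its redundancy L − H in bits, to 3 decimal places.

Entropy H = −Σ p log₂ p ≈ 2.5206 bits.
Huffman merges: 2/25+7/50→11/50; 17/100+9/50→7/20; 1/5+11/50→21/50; 23/100+7/20→29/50; 21/50+29/50→1. L = 257/100 ≈ 2.5700.
L − H = 2.5700 − 2.5206 = 0.049 bits.

0.049 bits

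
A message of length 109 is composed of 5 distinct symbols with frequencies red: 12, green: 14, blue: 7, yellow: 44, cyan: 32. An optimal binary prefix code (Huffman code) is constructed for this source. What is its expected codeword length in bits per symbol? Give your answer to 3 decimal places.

2.073 bits/symbol

Probabilities are the counts divided by 109.
Repeatedly combine the two least-probable nodes; the expected code length is the sum of the merged weights.
merge 7/109 + 12/109 → 19/109
merge 14/109 + 19/109 → 33/109
merge 32/109 + 33/109 → 65/109
merge 44/109 + 65/109 → 1
L = 19/109 + 33/109 + 65/109 + 1 = 226/109 ≈ 2.073 bits/symbol.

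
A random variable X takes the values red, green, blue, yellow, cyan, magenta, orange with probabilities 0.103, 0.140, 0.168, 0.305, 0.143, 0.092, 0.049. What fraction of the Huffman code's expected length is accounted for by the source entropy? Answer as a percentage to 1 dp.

98.2%

Entropy H = −Σ p log₂ p ≈ 2.6209 bits.
Huffman merges: 49/1000+23/250→141/1000; 103/1000+7/50→243/1000; 141/1000+143/1000→71/250; 21/125+243/1000→411/1000; 71/250+61/200→589/1000; 411/1000+589/1000→1. L = 667/250 ≈ 2.6680.
Efficiency = H/L = 2.6209/2.6680 = 98.2%.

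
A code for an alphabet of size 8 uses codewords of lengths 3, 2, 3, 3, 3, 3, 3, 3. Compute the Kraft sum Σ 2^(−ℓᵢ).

With common denominator 2^3 = 8: Σ 2^(−ℓᵢ) = 1/8 + 2/8 + 1/8 + 1/8 + 1/8 + 1/8 + 1/8 + 1/8 = 9/8 = 1.125.

1.125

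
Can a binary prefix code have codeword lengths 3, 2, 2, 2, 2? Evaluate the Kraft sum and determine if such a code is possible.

With common denominator 2^3 = 8: Σ 2^(−ℓᵢ) = 1/8 + 2/8 + 2/8 + 2/8 + 2/8 = 9/8 = 1.125.
Kraft's inequality requires Σ ≤ 1; here Σ = 1.125 > 1, so no such prefix code exists.

1.125; no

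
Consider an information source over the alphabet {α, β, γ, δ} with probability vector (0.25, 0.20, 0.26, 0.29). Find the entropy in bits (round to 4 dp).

1.9876 bits

H = −Σ pᵢ log₂ pᵢ.
−0.25·log₂(0.25) = 0.5000
−0.20·log₂(0.20) = 0.4644
−0.26·log₂(0.26) = 0.5053
−0.29·log₂(0.29) = 0.5179
Sum ≈ 1.9876 → 1.9876 bits.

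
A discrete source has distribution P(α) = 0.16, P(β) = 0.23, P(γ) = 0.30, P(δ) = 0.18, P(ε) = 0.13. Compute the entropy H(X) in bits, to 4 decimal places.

H = −Σ pᵢ log₂ pᵢ.
−0.16·log₂(0.16) = 0.4230
−0.23·log₂(0.23) = 0.4877
−0.30·log₂(0.30) = 0.5211
−0.18·log₂(0.18) = 0.4453
−0.13·log₂(0.13) = 0.3826
Sum ≈ 2.2597 → 2.2597 bits.

2.2597 bits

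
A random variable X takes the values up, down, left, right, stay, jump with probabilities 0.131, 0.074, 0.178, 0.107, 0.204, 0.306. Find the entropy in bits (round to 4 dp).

H = −Σ pᵢ log₂ pᵢ.
−0.131·log₂(0.131) = 0.3841
−0.074·log₂(0.074) = 0.2780
−0.178·log₂(0.178) = 0.4432
−0.107·log₂(0.107) = 0.3450
−0.204·log₂(0.204) = 0.4678
−0.306·log₂(0.306) = 0.5228
Sum ≈ 2.4410 → 2.4410 bits.

2.4410 bits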